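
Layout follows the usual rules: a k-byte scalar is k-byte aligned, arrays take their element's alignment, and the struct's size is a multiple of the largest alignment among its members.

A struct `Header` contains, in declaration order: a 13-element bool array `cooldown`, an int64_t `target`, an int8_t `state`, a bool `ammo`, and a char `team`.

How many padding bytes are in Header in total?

8

0..13  cooldown  (13B, 1-aligned)
13..16  -- padding (3B)
16..24  target  (8B, 8-aligned)
24..25  state  (1B, 1-aligned)
25..26  ammo  (1B, 1-aligned)
26..27  team  (1B, 1-aligned)
27..32  -- tail padding (5B)
sizeof = 32, alignof = 8
data bytes 24, size 32 → padding 8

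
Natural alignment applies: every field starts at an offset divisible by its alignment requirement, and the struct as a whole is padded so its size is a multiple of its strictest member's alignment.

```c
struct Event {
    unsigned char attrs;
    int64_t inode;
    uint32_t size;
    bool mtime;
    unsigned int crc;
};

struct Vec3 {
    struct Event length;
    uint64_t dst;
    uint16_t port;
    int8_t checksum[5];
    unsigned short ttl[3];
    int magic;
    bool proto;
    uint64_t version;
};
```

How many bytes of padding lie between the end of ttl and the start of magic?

Event: @0: attrs [1B, align 1] → 1; +7 pad (align 8); @8: inode [8B, align 8] → 16; @16: size [4B, align 4] → 20; @20: mtime [1B, align 1] → 21; +3 pad (align 4); @24: crc [4B, align 4] → 28; +4 tail pad (align 8); size 32, align 8
@0: length [32B, align 8] → 32
@32: dst [8B, align 8] → 40
@40: port [2B, align 2] → 42
@42: checksum [5B, align 1] → 47
+1 pad (align 2)
@48: ttl [6B, align 2] → 54
+2 pad (align 4)
@56: magic [4B, align 4] → 60

2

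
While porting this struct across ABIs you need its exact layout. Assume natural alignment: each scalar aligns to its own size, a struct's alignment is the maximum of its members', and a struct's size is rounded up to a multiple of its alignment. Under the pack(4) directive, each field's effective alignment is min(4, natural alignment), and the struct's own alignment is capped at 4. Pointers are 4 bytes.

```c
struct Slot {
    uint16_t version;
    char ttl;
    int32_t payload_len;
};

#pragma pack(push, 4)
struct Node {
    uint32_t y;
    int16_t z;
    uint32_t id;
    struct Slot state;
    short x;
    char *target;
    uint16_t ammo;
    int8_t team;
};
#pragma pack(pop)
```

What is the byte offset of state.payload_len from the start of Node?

Slot: 0..2  version  (2B, 2-aligned); 2..3  ttl  (1B, 1-aligned); 3..4  -- padding (1B); 4..8  payload_len  (4B, 4-aligned); sizeof = 8, alignof = 4
0..4  y  (4B, 4-aligned)
4..6  z  (2B, 2-aligned)
6..8  -- padding (2B)
8..12  id  (4B, 4-aligned)
12..20  state  (8B, 4-aligned)
within Slot: payload_len at 4
12 + 4 = 16

16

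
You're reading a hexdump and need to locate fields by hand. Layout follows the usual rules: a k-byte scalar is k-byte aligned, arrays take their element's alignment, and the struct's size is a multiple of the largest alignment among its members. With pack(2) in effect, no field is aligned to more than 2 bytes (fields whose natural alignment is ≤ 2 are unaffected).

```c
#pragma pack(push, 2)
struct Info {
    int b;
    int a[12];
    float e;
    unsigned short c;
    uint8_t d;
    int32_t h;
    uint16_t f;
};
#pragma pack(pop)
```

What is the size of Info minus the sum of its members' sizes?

b at 0 (size 4, align 2) → ends 4
a at 4 (size 48, align 2) → ends 52
e at 52 (size 4, align 2) → ends 56
c at 56 (size 2, align 2) → ends 58
d at 58 (size 1, align 1) → ends 59
pad 1 to align 2 for h
h at 60 (size 4, align 2) → ends 64
f at 64 (size 2, align 2) → ends 66
total 66 bytes, alignment 2
data bytes 65, size 66 → padding 1

1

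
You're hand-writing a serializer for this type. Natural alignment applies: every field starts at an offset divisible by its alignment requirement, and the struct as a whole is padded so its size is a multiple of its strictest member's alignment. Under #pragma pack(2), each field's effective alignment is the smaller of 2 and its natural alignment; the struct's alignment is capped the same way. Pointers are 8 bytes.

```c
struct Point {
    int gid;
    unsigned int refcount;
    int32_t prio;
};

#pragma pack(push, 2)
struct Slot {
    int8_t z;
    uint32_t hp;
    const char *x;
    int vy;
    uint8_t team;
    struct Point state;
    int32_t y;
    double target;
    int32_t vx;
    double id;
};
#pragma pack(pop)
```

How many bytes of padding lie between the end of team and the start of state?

1

Point: 0..4  gid  (4B, 4-aligned); 4..8  refcount  (4B, 4-aligned); 8..12  prio  (4B, 4-aligned); sizeof = 12, alignof = 4
0..1  z  (1B, 1-aligned)
1..2  -- padding (1B)
2..6  hp  (4B, 2-aligned)
6..14  x  (8B, 2-aligned)
14..18  vy  (4B, 2-aligned)
18..19  team  (1B, 1-aligned)
19..20  -- padding (1B)
20..32  state  (12B, 2-aligned)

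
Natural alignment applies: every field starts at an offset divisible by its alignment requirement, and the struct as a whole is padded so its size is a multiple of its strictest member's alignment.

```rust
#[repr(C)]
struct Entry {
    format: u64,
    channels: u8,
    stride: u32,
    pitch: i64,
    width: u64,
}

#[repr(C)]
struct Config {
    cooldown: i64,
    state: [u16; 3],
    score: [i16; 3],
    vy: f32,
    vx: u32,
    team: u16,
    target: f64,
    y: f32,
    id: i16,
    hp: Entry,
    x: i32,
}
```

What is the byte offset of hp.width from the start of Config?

72

Entry: @0: format [8B, align 8] → 8; @8: channels [1B, align 1] → 9; +3 pad (align 4); @12: stride [4B, align 4] → 16; @16: pitch [8B, align 8] → 24; @24: width [8B, align 8] → 32; size 32, align 8
@0: cooldown [8B, align 8] → 8
@8: state [6B, align 2] → 14
@14: score [6B, align 2] → 20
@20: vy [4B, align 4] → 24
@24: vx [4B, align 4] → 28
@28: team [2B, align 2] → 30
+2 pad (align 8)
@32: target [8B, align 8] → 40
@40: y [4B, align 4] → 44
@44: id [2B, align 2] → 46
+2 pad (align 8)
@48: hp [32B, align 8] → 80
within Entry: width at 24
48 + 24 = 72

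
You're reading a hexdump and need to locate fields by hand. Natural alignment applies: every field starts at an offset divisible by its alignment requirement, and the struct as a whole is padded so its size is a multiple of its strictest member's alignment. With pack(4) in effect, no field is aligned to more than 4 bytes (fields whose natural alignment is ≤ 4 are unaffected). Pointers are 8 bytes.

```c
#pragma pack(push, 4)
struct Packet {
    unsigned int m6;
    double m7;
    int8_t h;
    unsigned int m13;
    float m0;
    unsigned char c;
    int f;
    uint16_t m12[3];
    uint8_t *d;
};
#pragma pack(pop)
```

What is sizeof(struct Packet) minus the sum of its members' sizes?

@0: m6 [4B, align 4] → 4
@4: m7 [8B, align 4] → 12
@12: h [1B, align 1] → 13
+3 pad (align 4)
@16: m13 [4B, align 4] → 20
@20: m0 [4B, align 4] → 24
@24: c [1B, align 1] → 25
+3 pad (align 4)
@28: f [4B, align 4] → 32
@32: m12 [6B, align 2] → 38
+2 pad (align 4)
@40: d [8B, align 4] → 48
size 48, align 4
data bytes 40, size 48 → padding 8

8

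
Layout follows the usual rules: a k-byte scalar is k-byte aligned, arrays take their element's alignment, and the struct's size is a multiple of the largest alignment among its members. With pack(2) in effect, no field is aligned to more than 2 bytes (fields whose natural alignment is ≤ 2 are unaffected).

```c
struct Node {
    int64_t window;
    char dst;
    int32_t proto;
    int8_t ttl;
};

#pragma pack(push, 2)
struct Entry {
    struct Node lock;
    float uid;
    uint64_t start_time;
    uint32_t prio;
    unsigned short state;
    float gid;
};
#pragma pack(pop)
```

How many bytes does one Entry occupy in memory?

46 bytes

Node: 0..8  window  (8B, 8-aligned); 8..9  dst  (1B, 1-aligned); 9..12  -- padding (3B); 12..16  proto  (4B, 4-aligned); 16..17  ttl  (1B, 1-aligned); 17..24  -- tail padding (7B); sizeof = 24, alignof = 8
0..24  lock  (24B, 2-aligned)
24..28  uid  (4B, 2-aligned)
28..36  start_time  (8B, 2-aligned)
36..40  prio  (4B, 2-aligned)
40..42  state  (2B, 2-aligned)
42..46  gid  (4B, 2-aligned)
sizeof = 46, alignof = 2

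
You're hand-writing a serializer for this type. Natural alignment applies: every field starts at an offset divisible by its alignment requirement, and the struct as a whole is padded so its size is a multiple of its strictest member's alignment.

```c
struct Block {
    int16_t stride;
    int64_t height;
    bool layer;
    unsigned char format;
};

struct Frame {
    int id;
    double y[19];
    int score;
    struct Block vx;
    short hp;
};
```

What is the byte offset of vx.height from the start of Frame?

Block: stride at 0 (size 2, align 2) → ends 2; pad 6 to align 8 for height; height at 8 (size 8, align 8) → ends 16; layer at 16 (size 1, align 1) → ends 17; format at 17 (size 1, align 1) → ends 18; tail pad 6 to reach multiple of 8; total 24 bytes, alignment 8
id at 0 (size 4, align 4) → ends 4
pad 4 to align 8 for y
y at 8 (size 152, align 8) → ends 160
score at 160 (size 4, align 4) → ends 164
pad 4 to align 8 for vx
vx at 168 (size 24, align 8) → ends 192
within Block: height at 8
168 + 8 = 176

176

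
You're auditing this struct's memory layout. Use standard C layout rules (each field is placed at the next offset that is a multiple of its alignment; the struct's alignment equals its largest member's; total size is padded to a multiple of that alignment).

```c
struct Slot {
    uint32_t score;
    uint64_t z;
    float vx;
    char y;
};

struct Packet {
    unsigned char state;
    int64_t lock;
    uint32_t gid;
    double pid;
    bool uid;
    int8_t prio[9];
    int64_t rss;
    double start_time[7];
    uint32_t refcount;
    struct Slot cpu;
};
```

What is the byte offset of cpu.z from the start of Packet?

128

Slot: @0: score [4B, align 4] → 4; +4 pad (align 8); @8: z [8B, align 8] → 16; @16: vx [4B, align 4] → 20; @20: y [1B, align 1] → 21; +3 tail pad (align 8); size 24, align 8
@0: state [1B, align 1] → 1
+7 pad (align 8)
@8: lock [8B, align 8] → 16
@16: gid [4B, align 4] → 20
+4 pad (align 8)
@24: pid [8B, align 8] → 32
@32: uid [1B, align 1] → 33
@33: prio [9B, align 1] → 42
+6 pad (align 8)
@48: rss [8B, align 8] → 56
@56: start_time [56B, align 8] → 112
@112: refcount [4B, align 4] → 116
+4 pad (align 8)
@120: cpu [24B, align 8] → 144
within Slot: z at 8
120 + 8 = 128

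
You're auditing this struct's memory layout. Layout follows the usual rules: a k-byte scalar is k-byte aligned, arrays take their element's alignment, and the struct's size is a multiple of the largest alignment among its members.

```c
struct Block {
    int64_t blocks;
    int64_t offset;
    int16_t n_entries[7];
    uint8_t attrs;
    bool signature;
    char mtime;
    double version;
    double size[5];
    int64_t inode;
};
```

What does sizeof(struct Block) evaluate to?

96 bytes

@0: blocks [8B, align 8] → 8
@8: offset [8B, align 8] → 16
@16: n_entries [14B, align 2] → 30
@30: attrs [1B, align 1] → 31
@31: signature [1B, align 1] → 32
@32: mtime [1B, align 1] → 33
+7 pad (align 8)
@40: version [8B, align 8] → 48
@48: size [40B, align 8] → 88
@88: inode [8B, align 8] → 96
size 96, align 8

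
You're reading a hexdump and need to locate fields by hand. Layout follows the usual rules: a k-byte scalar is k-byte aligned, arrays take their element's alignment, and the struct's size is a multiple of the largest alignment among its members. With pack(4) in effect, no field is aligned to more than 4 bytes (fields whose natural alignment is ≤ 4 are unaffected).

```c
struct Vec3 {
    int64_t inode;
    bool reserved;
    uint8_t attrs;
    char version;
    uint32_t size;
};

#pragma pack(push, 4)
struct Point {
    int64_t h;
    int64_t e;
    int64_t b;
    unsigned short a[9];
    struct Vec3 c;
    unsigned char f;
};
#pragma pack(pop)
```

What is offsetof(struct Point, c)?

Vec3: 0..8  inode  (8B, 8-aligned); 8..9  reserved  (1B, 1-aligned); 9..10  attrs  (1B, 1-aligned); 10..11  version  (1B, 1-aligned); 11..12  -- padding (1B); 12..16  size  (4B, 4-aligned); sizeof = 16, alignof = 8
0..8  h  (8B, 4-aligned)
8..16  e  (8B, 4-aligned)
16..24  b  (8B, 4-aligned)
24..42  a  (18B, 2-aligned)
42..44  -- padding (2B)
44..60  c  (16B, 4-aligned)

44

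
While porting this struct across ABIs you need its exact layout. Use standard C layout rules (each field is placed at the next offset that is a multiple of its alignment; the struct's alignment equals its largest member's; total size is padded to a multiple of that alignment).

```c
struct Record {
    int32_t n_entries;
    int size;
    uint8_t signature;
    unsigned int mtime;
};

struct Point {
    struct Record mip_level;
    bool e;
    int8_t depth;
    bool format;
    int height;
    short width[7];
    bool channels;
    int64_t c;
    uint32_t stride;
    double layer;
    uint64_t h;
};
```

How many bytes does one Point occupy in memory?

Record: @0: n_entries [4B, align 4] → 4; @4: size [4B, align 4] → 8; @8: signature [1B, align 1] → 9; +3 pad (align 4); @12: mtime [4B, align 4] → 16; size 16, align 4
@0: mip_level [16B, align 4] → 16
@16: e [1B, align 1] → 17
@17: depth [1B, align 1] → 18
@18: format [1B, align 1] → 19
+1 pad (align 4)
@20: height [4B, align 4] → 24
@24: width [14B, align 2] → 38
@38: channels [1B, align 1] → 39
+1 pad (align 8)
@40: c [8B, align 8] → 48
@48: stride [4B, align 4] → 52
+4 pad (align 8)
@56: layer [8B, align 8] → 64
@64: h [8B, align 8] → 72
size 72, align 8

72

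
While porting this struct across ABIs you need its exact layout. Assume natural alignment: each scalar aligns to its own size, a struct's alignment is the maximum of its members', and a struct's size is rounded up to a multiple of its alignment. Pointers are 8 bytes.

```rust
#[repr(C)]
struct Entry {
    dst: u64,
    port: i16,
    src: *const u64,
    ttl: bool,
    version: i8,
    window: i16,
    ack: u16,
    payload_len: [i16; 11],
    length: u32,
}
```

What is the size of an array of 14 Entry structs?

dst at 0 (size 8, align 8) → ends 8
port at 8 (size 2, align 2) → ends 10
pad 6 to align 8 for src
src at 16 (size 8, align 8) → ends 24
ttl at 24 (size 1, align 1) → ends 25
version at 25 (size 1, align 1) → ends 26
window at 26 (size 2, align 2) → ends 28
ack at 28 (size 2, align 2) → ends 30
payload_len at 30 (size 22, align 2) → ends 52
length at 52 (size 4, align 4) → ends 56
total 56 bytes, alignment 8
array of 14: 14 × 56 = 784

784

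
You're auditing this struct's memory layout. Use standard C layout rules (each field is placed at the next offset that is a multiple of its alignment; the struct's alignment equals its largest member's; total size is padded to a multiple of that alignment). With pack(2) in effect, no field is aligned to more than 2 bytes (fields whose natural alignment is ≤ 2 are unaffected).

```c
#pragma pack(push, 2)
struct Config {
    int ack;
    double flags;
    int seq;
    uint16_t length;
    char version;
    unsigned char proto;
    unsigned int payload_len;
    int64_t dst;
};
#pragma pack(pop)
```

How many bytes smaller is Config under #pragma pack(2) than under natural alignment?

8

natural layout:
  ack at 0 (size 4, align 4) → ends 4
  pad 4 to align 8 for flags
  flags at 8 (size 8, align 8) → ends 16
  seq at 16 (size 4, align 4) → ends 20
  length at 20 (size 2, align 2) → ends 22
  version at 22 (size 1, align 1) → ends 23
  proto at 23 (size 1, align 1) → ends 24
  payload_len at 24 (size 4, align 4) → ends 28
  pad 4 to align 8 for dst
  dst at 32 (size 8, align 8) → ends 40
  total 40 bytes, alignment 8
packed(2) layout:
  ack at 0 (size 4, align 2) → ends 4
  flags at 4 (size 8, align 2) → ends 12
  seq at 12 (size 4, align 2) → ends 16
  length at 16 (size 2, align 2) → ends 18
  version at 18 (size 1, align 1) → ends 19
  proto at 19 (size 1, align 1) → ends 20
  payload_len at 20 (size 4, align 2) → ends 24
  dst at 24 (size 8, align 2) → ends 32
  total 32 bytes, alignment 2
40 − 32 = 8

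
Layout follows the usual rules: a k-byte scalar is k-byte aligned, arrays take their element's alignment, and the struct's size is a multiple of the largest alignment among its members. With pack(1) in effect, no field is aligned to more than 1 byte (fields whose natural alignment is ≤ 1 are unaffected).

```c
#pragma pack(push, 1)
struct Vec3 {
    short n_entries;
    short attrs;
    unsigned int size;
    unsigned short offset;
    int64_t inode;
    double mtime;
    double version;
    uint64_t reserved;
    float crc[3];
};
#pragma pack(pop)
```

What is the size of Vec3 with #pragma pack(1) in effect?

54

0..2  n_entries  (2B, 1-aligned)
2..4  attrs  (2B, 1-aligned)
4..8  size  (4B, 1-aligned)
8..10  offset  (2B, 1-aligned)
10..18  inode  (8B, 1-aligned)
18..26  mtime  (8B, 1-aligned)
26..34  version  (8B, 1-aligned)
34..42  reserved  (8B, 1-aligned)
42..54  crc  (12B, 1-aligned)
sizeof = 54, alignof = 1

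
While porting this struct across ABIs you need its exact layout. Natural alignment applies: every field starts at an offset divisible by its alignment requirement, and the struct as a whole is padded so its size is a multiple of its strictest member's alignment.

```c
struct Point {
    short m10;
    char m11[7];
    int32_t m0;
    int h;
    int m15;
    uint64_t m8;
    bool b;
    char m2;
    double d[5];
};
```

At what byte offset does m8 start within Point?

m10 at 0 (size 2, align 2) → ends 2
m11 at 2 (size 7, align 1) → ends 9
pad 3 to align 4 for m0
m0 at 12 (size 4, align 4) → ends 16
h at 16 (size 4, align 4) → ends 20
m15 at 20 (size 4, align 4) → ends 24
m8 at 24 (size 8, align 8) → ends 32

24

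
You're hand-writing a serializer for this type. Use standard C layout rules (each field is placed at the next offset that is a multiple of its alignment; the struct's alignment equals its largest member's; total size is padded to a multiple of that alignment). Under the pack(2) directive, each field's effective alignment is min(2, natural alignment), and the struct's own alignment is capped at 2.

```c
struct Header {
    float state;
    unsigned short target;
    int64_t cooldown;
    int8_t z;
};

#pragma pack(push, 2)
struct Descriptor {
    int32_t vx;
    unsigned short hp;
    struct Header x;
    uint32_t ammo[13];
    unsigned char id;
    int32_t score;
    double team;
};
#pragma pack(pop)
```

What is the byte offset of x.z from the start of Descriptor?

Header: @0: state [4B, align 4] → 4; @4: target [2B, align 2] → 6; +2 pad (align 8); @8: cooldown [8B, align 8] → 16; @16: z [1B, align 1] → 17; +7 tail pad (align 8); size 24, align 8
@0: vx [4B, align 2] → 4
@4: hp [2B, align 2] → 6
@6: x [24B, align 2] → 30
within Header: z at 16
6 + 16 = 22

22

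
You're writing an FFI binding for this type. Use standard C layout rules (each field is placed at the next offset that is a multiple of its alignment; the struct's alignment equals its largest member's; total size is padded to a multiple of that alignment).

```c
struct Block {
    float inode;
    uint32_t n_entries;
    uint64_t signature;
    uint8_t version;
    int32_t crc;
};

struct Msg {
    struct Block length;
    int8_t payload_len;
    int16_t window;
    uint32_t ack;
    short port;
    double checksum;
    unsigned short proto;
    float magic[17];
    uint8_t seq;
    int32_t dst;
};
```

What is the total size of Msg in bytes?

Block: inode at 0 (size 4, align 4) → ends 4; n_entries at 4 (size 4, align 4) → ends 8; signature at 8 (size 8, align 8) → ends 16; version at 16 (size 1, align 1) → ends 17; pad 3 to align 4 for crc; crc at 20 (size 4, align 4) → ends 24; total 24 bytes, alignment 8
length at 0 (size 24, align 8) → ends 24
payload_len at 24 (size 1, align 1) → ends 25
pad 1 to align 2 for window
window at 26 (size 2, align 2) → ends 28
ack at 28 (size 4, align 4) → ends 32
port at 32 (size 2, align 2) → ends 34
pad 6 to align 8 for checksum
checksum at 40 (size 8, align 8) → ends 48
proto at 48 (size 2, align 2) → ends 50
pad 2 to align 4 for magic
magic at 52 (size 68, align 4) → ends 120
seq at 120 (size 1, align 1) → ends 121
pad 3 to align 4 for dst
dst at 124 (size 4, align 4) → ends 128
total 128 bytes, alignment 8

128 bytes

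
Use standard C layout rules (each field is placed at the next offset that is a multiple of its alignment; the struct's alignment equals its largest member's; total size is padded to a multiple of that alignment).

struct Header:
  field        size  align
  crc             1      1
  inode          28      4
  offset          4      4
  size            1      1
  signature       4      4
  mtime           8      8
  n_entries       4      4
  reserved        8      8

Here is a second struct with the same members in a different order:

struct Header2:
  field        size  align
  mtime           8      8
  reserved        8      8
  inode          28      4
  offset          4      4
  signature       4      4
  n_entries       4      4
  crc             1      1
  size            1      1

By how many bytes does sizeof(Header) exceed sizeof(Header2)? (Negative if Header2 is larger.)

8

crc at 0 (size 1, align 1) → ends 1
pad 3 to align 4 for inode
inode at 4 (size 28, align 4) → ends 32
offset at 32 (size 4, align 4) → ends 36
size at 36 (size 1, align 1) → ends 37
pad 3 to align 4 for signature
signature at 40 (size 4, align 4) → ends 44
pad 4 to align 8 for mtime
mtime at 48 (size 8, align 8) → ends 56
n_entries at 56 (size 4, align 4) → ends 60
pad 4 to align 8 for reserved
reserved at 64 (size 8, align 8) → ends 72
total 72 bytes, alignment 8
— Header2 —
mtime at 0 (size 8, align 8) → ends 8
reserved at 8 (size 8, align 8) → ends 16
inode at 16 (size 28, align 4) → ends 44
offset at 44 (size 4, align 4) → ends 48
signature at 48 (size 4, align 4) → ends 52
n_entries at 52 (size 4, align 4) → ends 56
crc at 56 (size 1, align 1) → ends 57
size at 57 (size 1, align 1) → ends 58
tail pad 6 to reach multiple of 8
total 64 bytes, alignment 8
72 − 64 = 8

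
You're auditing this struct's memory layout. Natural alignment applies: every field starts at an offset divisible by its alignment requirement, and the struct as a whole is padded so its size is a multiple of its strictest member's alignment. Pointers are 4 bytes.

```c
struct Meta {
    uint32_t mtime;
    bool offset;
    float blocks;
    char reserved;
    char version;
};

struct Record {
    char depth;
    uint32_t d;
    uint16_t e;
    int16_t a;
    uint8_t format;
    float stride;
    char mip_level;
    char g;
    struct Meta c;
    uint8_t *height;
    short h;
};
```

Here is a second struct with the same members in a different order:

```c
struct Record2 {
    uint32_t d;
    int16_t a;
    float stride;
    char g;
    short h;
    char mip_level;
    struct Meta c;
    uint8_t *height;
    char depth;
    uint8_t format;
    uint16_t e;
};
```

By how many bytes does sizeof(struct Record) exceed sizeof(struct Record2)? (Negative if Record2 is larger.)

4

Meta: @0: mtime [4B, align 4] → 4; @4: offset [1B, align 1] → 5; +3 pad (align 4); @8: blocks [4B, align 4] → 12; @12: reserved [1B, align 1] → 13; @13: version [1B, align 1] → 14; +2 tail pad (align 4); size 16, align 4
@0: depth [1B, align 1] → 1
+3 pad (align 4)
@4: d [4B, align 4] → 8
@8: e [2B, align 2] → 10
@10: a [2B, align 2] → 12
@12: format [1B, align 1] → 13
+3 pad (align 4)
@16: stride [4B, align 4] → 20
@20: mip_level [1B, align 1] → 21
@21: g [1B, align 1] → 22
+2 pad (align 4)
@24: c [16B, align 4] → 40
@40: height [4B, align 4] → 44
@44: h [2B, align 2] → 46
+2 tail pad (align 4)
size 48, align 4
— Record2 —
@0: d [4B, align 4] → 4
@4: a [2B, align 2] → 6
+2 pad (align 4)
@8: stride [4B, align 4] → 12
@12: g [1B, align 1] → 13
+1 pad (align 2)
@14: h [2B, align 2] → 16
@16: mip_level [1B, align 1] → 17
+3 pad (align 4)
@20: c [16B, align 4] → 36
@36: height [4B, align 4] → 40
@40: depth [1B, align 1] → 41
@41: format [1B, align 1] → 42
@42: e [2B, align 2] → 44
size 44, align 4
48 − 44 = 4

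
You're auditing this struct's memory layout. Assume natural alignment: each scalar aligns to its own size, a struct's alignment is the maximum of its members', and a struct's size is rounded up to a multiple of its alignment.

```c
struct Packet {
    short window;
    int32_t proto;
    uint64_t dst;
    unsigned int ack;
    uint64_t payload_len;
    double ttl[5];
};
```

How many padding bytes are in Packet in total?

window at 0 (size 2, align 2) → ends 2
pad 2 to align 4 for proto
proto at 4 (size 4, align 4) → ends 8
dst at 8 (size 8, align 8) → ends 16
ack at 16 (size 4, align 4) → ends 20
pad 4 to align 8 for payload_len
payload_len at 24 (size 8, align 8) → ends 32
ttl at 32 (size 40, align 8) → ends 72
total 72 bytes, alignment 8
data bytes 66, size 72 → padding 6

6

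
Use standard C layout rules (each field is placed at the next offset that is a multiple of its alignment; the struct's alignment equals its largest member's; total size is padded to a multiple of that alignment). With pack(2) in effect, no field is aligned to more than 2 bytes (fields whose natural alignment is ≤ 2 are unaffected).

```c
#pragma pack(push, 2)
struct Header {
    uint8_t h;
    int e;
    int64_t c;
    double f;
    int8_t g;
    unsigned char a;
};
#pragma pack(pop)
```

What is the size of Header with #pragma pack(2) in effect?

h at 0 (size 1, align 1) → ends 1
pad 1 to align 2 for e
e at 2 (size 4, align 2) → ends 6
c at 6 (size 8, align 2) → ends 14
f at 14 (size 8, align 2) → ends 22
g at 22 (size 1, align 1) → ends 23
a at 23 (size 1, align 1) → ends 24
total 24 bytes, alignment 2

24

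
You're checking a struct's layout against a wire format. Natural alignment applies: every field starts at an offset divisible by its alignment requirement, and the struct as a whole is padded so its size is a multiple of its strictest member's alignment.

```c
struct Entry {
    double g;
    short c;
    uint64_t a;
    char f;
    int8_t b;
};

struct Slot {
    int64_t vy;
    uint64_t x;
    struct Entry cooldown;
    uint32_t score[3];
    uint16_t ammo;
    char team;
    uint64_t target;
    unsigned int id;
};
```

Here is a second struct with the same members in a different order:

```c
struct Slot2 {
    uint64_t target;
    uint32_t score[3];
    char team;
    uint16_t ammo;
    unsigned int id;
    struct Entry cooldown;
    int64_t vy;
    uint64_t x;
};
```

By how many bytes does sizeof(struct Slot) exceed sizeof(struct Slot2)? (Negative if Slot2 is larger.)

0

Entry: 0..8  g  (8B, 8-aligned); 8..10  c  (2B, 2-aligned); 10..16  -- padding (6B); 16..24  a  (8B, 8-aligned); 24..25  f  (1B, 1-aligned); 25..26  b  (1B, 1-aligned); 26..32  -- tail padding (6B); sizeof = 32, alignof = 8
0..8  vy  (8B, 8-aligned)
8..16  x  (8B, 8-aligned)
16..48  cooldown  (32B, 8-aligned)
48..60  score  (12B, 4-aligned)
60..62  ammo  (2B, 2-aligned)
62..63  team  (1B, 1-aligned)
63..64  -- padding (1B)
64..72  target  (8B, 8-aligned)
72..76  id  (4B, 4-aligned)
76..80  -- tail padding (4B)
sizeof = 80, alignof = 8
— Slot2 —
0..8  target  (8B, 8-aligned)
8..20  score  (12B, 4-aligned)
20..21  team  (1B, 1-aligned)
21..22  -- padding (1B)
22..24  ammo  (2B, 2-aligned)
24..28  id  (4B, 4-aligned)
28..32  -- padding (4B)
32..64  cooldown  (32B, 8-aligned)
64..72  vy  (8B, 8-aligned)
72..80  x  (8B, 8-aligned)
sizeof = 80, alignof = 8
80 − 80 = 0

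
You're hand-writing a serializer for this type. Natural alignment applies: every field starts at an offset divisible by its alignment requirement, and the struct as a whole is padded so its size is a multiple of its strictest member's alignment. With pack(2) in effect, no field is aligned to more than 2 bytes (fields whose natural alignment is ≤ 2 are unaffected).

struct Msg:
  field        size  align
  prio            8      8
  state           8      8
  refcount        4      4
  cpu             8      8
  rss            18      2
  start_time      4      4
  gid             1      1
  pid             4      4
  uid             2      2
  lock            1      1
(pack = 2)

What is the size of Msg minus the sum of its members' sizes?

@0: prio [8B, align 2] → 8
@8: state [8B, align 2] → 16
@16: refcount [4B, align 2] → 20
@20: cpu [8B, align 2] → 28
@28: rss [18B, align 2] → 46
@46: start_time [4B, align 2] → 50
@50: gid [1B, align 1] → 51
+1 pad (align 2)
@52: pid [4B, align 2] → 56
@56: uid [2B, align 2] → 58
@58: lock [1B, align 1] → 59
+1 tail pad (align 2)
size 60, align 2
data bytes 58, size 60 → padding 2

2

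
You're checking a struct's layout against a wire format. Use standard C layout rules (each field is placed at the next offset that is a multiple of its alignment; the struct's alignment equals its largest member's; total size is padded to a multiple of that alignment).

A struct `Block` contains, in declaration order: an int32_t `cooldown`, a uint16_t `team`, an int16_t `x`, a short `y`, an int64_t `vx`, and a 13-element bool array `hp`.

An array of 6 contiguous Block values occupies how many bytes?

@0: cooldown [4B, align 4] → 4
@4: team [2B, align 2] → 6
@6: x [2B, align 2] → 8
@8: y [2B, align 2] → 10
+6 pad (align 8)
@16: vx [8B, align 8] → 24
@24: hp [13B, align 1] → 37
+3 tail pad (align 8)
size 40, align 8
array of 6: 6 × 40 = 240

240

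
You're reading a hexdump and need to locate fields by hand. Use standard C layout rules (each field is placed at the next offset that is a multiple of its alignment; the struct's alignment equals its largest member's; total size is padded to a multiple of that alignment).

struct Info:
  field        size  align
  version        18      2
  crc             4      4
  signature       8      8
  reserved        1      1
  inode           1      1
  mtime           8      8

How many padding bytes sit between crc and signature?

@0: version [18B, align 2] → 18
+2 pad (align 4)
@20: crc [4B, align 4] → 24
@24: signature [8B, align 8] → 32

0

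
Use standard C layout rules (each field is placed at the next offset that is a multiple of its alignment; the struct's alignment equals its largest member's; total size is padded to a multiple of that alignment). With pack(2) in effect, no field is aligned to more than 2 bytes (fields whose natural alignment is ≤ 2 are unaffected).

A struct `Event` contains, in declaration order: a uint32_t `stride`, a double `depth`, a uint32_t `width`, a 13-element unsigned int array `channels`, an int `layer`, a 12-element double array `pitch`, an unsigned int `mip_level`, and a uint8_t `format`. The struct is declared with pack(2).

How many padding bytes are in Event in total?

1

stride at 0 (size 4, align 2) → ends 4
depth at 4 (size 8, align 2) → ends 12
width at 12 (size 4, align 2) → ends 16
channels at 16 (size 52, align 2) → ends 68
layer at 68 (size 4, align 2) → ends 72
pitch at 72 (size 96, align 2) → ends 168
mip_level at 168 (size 4, align 2) → ends 172
format at 172 (size 1, align 1) → ends 173
tail pad 1 to reach multiple of 2
total 174 bytes, alignment 2
data bytes 173, size 174 → padding 1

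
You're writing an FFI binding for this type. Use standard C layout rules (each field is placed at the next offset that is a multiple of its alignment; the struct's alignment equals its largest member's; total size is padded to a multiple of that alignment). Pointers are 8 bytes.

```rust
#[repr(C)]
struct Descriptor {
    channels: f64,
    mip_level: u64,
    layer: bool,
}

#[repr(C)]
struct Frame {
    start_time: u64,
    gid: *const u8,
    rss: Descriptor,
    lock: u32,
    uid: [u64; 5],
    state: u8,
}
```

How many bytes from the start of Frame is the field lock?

40

Descriptor: channels at 0 (size 8, align 8) → ends 8; mip_level at 8 (size 8, align 8) → ends 16; layer at 16 (size 1, align 1) → ends 17; tail pad 7 to reach multiple of 8; total 24 bytes, alignment 8
start_time at 0 (size 8, align 8) → ends 8
gid at 8 (size 8, align 8) → ends 16
rss at 16 (size 24, align 8) → ends 40
lock at 40 (size 4, align 4) → ends 44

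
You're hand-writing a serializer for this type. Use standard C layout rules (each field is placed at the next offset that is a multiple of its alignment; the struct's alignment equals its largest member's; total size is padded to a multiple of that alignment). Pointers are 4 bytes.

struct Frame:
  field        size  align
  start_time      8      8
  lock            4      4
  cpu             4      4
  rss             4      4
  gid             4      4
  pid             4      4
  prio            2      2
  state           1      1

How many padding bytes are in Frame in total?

@0: start_time [8B, align 8] → 8
@8: lock [4B, align 4] → 12
@12: cpu [4B, align 4] → 16
@16: rss [4B, align 4] → 20
@20: gid [4B, align 4] → 24
@24: pid [4B, align 4] → 28
@28: prio [2B, align 2] → 30
@30: state [1B, align 1] → 31
+1 tail pad (align 8)
size 32, align 8
data bytes 31, size 32 → padding 1

1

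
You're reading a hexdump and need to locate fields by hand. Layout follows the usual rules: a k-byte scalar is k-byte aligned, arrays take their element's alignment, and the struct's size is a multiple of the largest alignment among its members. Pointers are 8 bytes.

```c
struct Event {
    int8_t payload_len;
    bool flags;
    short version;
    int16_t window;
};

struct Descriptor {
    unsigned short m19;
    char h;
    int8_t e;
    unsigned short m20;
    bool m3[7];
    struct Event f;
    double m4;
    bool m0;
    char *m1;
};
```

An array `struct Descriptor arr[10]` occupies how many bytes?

480

Event: @0: payload_len [1B, align 1] → 1; @1: flags [1B, align 1] → 2; @2: version [2B, align 2] → 4; @4: window [2B, align 2] → 6; size 6, align 2
@0: m19 [2B, align 2] → 2
@2: h [1B, align 1] → 3
@3: e [1B, align 1] → 4
@4: m20 [2B, align 2] → 6
@6: m3 [7B, align 1] → 13
+1 pad (align 2)
@14: f [6B, align 2] → 20
+4 pad (align 8)
@24: m4 [8B, align 8] → 32
@32: m0 [1B, align 1] → 33
+7 pad (align 8)
@40: m1 [8B, align 8] → 48
size 48, align 8
array of 10: 10 × 48 = 480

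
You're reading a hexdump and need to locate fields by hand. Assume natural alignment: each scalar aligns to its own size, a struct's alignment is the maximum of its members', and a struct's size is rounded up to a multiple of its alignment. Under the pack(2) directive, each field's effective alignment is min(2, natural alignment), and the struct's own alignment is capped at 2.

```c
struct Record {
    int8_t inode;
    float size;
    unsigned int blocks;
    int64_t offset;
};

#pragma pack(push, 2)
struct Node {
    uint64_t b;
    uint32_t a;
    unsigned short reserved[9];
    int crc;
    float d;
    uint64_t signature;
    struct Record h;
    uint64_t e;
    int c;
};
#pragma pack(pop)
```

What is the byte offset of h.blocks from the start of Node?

Record: inode at 0 (size 1, align 1) → ends 1; pad 3 to align 4 for size; size at 4 (size 4, align 4) → ends 8; blocks at 8 (size 4, align 4) → ends 12; pad 4 to align 8 for offset; offset at 16 (size 8, align 8) → ends 24; total 24 bytes, alignment 8
b at 0 (size 8, align 2) → ends 8
a at 8 (size 4, align 2) → ends 12
reserved at 12 (size 18, align 2) → ends 30
crc at 30 (size 4, align 2) → ends 34
d at 34 (size 4, align 2) → ends 38
signature at 38 (size 8, align 2) → ends 46
h at 46 (size 24, align 2) → ends 70
within Record: blocks at 8
46 + 8 = 54

54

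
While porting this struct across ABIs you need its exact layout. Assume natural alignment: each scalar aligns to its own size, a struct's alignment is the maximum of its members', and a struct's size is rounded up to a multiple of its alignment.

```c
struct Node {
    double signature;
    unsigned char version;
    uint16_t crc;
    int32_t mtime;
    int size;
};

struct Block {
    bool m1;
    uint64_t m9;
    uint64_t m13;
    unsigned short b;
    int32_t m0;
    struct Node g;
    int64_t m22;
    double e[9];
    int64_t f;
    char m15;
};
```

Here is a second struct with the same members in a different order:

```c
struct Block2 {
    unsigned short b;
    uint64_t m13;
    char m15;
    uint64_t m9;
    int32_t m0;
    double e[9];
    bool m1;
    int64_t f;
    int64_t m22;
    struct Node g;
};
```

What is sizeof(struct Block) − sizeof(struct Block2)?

Node: @0: signature [8B, align 8] → 8; @8: version [1B, align 1] → 9; +1 pad (align 2); @10: crc [2B, align 2] → 12; @12: mtime [4B, align 4] → 16; @16: size [4B, align 4] → 20; +4 tail pad (align 8); size 24, align 8
@0: m1 [1B, align 1] → 1
+7 pad (align 8)
@8: m9 [8B, align 8] → 16
@16: m13 [8B, align 8] → 24
@24: b [2B, align 2] → 26
+2 pad (align 4)
@28: m0 [4B, align 4] → 32
@32: g [24B, align 8] → 56
@56: m22 [8B, align 8] → 64
@64: e [72B, align 8] → 136
@136: f [8B, align 8] → 144
@144: m15 [1B, align 1] → 145
+7 tail pad (align 8)
size 152, align 8
— Block2 —
@0: b [2B, align 2] → 2
+6 pad (align 8)
@8: m13 [8B, align 8] → 16
@16: m15 [1B, align 1] → 17
+7 pad (align 8)
@24: m9 [8B, align 8] → 32
@32: m0 [4B, align 4] → 36
+4 pad (align 8)
@40: e [72B, align 8] → 112
@112: m1 [1B, align 1] → 113
+7 pad (align 8)
@120: f [8B, align 8] → 128
@128: m22 [8B, align 8] → 136
@136: g [24B, align 8] → 160
size 160, align 8
152 − 160 = -8

-8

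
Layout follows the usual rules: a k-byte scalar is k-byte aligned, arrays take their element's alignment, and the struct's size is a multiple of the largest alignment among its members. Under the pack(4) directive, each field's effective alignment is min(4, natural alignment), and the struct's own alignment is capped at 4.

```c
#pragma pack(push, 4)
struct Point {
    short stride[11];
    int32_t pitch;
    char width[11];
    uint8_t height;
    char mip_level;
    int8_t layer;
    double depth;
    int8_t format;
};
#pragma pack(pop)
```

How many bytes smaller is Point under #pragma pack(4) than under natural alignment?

8

natural layout:
  @0: stride [22B, align 2] → 22
  +2 pad (align 4)
  @24: pitch [4B, align 4] → 28
  @28: width [11B, align 1] → 39
  @39: height [1B, align 1] → 40
  @40: mip_level [1B, align 1] → 41
  @41: layer [1B, align 1] → 42
  +6 pad (align 8)
  @48: depth [8B, align 8] → 56
  @56: format [1B, align 1] → 57
  +7 tail pad (align 8)
  size 64, align 8
packed(4) layout:
  @0: stride [22B, align 2] → 22
  +2 pad (align 4)
  @24: pitch [4B, align 4] → 28
  @28: width [11B, align 1] → 39
  @39: height [1B, align 1] → 40
  @40: mip_level [1B, align 1] → 41
  @41: layer [1B, align 1] → 42
  +2 pad (align 4)
  @44: depth [8B, align 4] → 52
  @52: format [1B, align 1] → 53
  +3 tail pad (align 4)
  size 56, align 4
64 − 56 = 8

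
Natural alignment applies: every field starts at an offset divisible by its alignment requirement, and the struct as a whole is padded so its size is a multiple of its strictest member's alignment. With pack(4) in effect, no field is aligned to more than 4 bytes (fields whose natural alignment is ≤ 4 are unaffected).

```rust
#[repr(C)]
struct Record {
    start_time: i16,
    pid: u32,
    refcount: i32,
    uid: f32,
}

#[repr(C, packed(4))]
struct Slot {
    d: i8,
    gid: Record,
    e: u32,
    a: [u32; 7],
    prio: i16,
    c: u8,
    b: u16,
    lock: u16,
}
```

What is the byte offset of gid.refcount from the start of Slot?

12

Record: 0..2  start_time  (2B, 2-aligned); 2..4  -- padding (2B); 4..8  pid  (4B, 4-aligned); 8..12  refcount  (4B, 4-aligned); 12..16  uid  (4B, 4-aligned); sizeof = 16, alignof = 4
0..1  d  (1B, 1-aligned)
1..4  -- padding (3B)
4..20  gid  (16B, 4-aligned)
within Record: refcount at 8
4 + 8 = 12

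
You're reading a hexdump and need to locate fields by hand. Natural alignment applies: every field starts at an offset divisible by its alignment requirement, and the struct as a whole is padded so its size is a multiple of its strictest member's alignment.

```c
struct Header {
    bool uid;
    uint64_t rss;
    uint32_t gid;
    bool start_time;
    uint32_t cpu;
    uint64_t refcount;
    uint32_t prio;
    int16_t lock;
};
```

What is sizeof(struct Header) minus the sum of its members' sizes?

16

0..1  uid  (1B, 1-aligned)
1..8  -- padding (7B)
8..16  rss  (8B, 8-aligned)
16..20  gid  (4B, 4-aligned)
20..21  start_time  (1B, 1-aligned)
21..24  -- padding (3B)
24..28  cpu  (4B, 4-aligned)
28..32  -- padding (4B)
32..40  refcount  (8B, 8-aligned)
40..44  prio  (4B, 4-aligned)
44..46  lock  (2B, 2-aligned)
46..48  -- tail padding (2B)
sizeof = 48, alignof = 8
data bytes 32, size 48 → padding 16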